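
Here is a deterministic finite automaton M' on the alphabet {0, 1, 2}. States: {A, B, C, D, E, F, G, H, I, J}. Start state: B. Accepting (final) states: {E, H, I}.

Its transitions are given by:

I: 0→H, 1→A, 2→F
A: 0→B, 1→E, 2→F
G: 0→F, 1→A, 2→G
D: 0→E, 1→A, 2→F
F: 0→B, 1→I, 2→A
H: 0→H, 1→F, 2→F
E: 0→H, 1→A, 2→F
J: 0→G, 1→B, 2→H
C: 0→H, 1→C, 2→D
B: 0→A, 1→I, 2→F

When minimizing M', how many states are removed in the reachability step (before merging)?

Starting at B and following transitions, the reachable set is {A, B, E, F, H, I}. That leaves C, D, G, J unreachable — 4 in total.

4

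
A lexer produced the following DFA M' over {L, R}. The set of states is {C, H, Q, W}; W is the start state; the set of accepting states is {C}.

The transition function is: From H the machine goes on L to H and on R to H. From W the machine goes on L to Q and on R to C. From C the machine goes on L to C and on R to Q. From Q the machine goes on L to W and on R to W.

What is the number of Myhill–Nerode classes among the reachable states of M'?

Reachable states from the start: {C,Q,W}. Unreachable: {H} — drop them.
Initial partition by acceptance: {C} | {Q,W}.
Split {Q,W} by δ(·,R) → {W} and {Q}.
The partition is now stable with 3 blocks: {C} | {W} | {Q}.

3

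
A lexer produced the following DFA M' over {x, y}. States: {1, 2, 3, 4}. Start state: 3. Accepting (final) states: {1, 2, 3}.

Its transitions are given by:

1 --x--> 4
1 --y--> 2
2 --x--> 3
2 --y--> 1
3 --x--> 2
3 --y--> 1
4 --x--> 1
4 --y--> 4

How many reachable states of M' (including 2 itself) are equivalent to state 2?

All states are reachable from the start state.
P0 = {1,2,3} | {4}.
Split {1,2,3} by δ(·,x) → {2,3} and {1}.
No further refinement is possible. Final partition (3 blocks): {2,3} | {4} | {1}.
State 2 belongs to the block {2,3}, which has 2 states.

2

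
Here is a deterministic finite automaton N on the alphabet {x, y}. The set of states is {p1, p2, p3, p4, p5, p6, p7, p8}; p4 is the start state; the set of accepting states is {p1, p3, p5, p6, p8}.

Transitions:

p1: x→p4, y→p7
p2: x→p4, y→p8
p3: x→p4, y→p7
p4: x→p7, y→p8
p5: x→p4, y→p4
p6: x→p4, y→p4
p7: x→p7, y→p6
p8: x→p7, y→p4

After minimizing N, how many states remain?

2

States {p1,p2,p3,p5} cannot be reached from the start state, so discard them.
Initial partition by acceptance: {p6,p8} | {p4,p7}.
No further refinement is possible. Final partition (2 blocks): {p6,p8} | {p4,p7}.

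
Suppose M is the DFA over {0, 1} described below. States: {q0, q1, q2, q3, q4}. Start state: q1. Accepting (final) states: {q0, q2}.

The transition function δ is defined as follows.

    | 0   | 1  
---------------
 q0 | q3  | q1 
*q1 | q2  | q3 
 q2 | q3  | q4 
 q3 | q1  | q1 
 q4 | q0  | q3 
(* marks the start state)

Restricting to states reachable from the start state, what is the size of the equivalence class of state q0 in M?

2

Start with accepting vs non-accepting: {q0,q2} | {q1,q3,q4}.
Refine {q1,q3,q4} on symbol 0: members go to different blocks, giving {q1,q4} and {q3}.
No further refinement is possible. Final partition (3 blocks): {q0,q2} | {q1,q4} | {q3}.
The equivalence class containing q0 is {q0,q2}, of size 2.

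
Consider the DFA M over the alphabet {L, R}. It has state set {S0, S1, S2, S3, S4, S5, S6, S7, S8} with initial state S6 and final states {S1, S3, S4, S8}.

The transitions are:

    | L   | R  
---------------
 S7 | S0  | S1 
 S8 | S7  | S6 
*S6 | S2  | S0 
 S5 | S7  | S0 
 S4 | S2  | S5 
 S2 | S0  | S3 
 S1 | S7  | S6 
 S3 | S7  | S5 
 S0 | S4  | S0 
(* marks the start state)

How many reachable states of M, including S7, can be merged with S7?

First remove the unreachable states {S8}; 8 states remain.
Initial partition by acceptance: {S1,S3,S4} | {S0,S2,S5,S6,S7}.
Split {S0,S2,S5,S6,S7} by δ(·,L) → {S2,S5,S6,S7} and {S0}.
On input L, block {S2,S5,S6,S7} splits into {S2,S7} and {S5,S6}.
No further refinement is possible. Final partition (4 blocks): {S1,S3,S4} | {S2,S7} | {S0} | {S5,S6}.
The equivalence class containing S7 is {S2,S7}, of size 2.

2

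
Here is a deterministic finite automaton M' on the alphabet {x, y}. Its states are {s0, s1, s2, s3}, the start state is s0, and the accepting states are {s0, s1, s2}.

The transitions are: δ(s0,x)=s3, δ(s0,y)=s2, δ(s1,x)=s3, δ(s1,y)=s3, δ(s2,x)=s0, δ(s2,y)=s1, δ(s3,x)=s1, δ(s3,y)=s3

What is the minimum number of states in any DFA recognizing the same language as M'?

4

All states are reachable from the start state.
Start with accepting vs non-accepting: {s0,s1,s2} | {s3}.
Split {s0,s1,s2} by δ(·,x) → {s0,s1} and {s2}.
Refine {s0,s1} on symbol y: members go to different blocks, giving {s0} and {s1}.
Stable partition: {s0} | {s3} | {s2} | {s1} — 4 equivalence classes.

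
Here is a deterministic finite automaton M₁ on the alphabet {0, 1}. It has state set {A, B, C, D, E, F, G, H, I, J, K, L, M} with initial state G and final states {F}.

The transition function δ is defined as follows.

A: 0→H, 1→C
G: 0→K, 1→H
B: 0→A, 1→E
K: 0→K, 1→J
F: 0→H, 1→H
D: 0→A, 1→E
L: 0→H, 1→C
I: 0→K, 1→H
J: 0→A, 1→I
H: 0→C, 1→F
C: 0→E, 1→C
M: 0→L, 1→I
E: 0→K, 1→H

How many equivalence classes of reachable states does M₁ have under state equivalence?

7

States {B,D,L,M} cannot be reached from the start state, so discard them.
P0 = {F} | {A,C,E,G,H,I,J,K}.
Refine {A,C,E,G,H,I,J,K} on symbol 1: members go to different blocks, giving {A,C,E,G,I,J,K} and {H}.
Refine {A,C,E,G,I,J,K} on symbol 0: members go to different blocks, giving {C,E,G,I,J,K} and {A}.
Refine {C,E,G,I,J,K} on symbol 0: members go to different blocks, giving {C,E,G,I,K} and {J}.
Refine {C,E,G,I,K} on symbol 1: members go to different blocks, giving {E,G,I} and {C} and {K}.
Stable partition: {F} | {E,G,I} | {H} | {A} | {J} | {C} | {K} — 7 equivalence classes.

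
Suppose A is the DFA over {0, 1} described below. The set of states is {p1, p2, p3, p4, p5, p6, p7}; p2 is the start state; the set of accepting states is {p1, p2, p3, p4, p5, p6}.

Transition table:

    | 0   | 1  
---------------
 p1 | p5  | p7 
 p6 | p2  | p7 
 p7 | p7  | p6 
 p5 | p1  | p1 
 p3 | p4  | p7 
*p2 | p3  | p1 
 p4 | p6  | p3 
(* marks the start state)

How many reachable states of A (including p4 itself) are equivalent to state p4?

3

Start with accepting vs non-accepting: {p1,p2,p3,p4,p5,p6} | {p7}.
On input 1, block {p1,p2,p3,p4,p5,p6} splits into {p1,p3,p6} and {p2,p4,p5}.
Stable partition: {p1,p3,p6} | {p7} | {p2,p4,p5} — 3 equivalence classes.
State p4 belongs to the block {p2,p4,p5}, which has 3 states.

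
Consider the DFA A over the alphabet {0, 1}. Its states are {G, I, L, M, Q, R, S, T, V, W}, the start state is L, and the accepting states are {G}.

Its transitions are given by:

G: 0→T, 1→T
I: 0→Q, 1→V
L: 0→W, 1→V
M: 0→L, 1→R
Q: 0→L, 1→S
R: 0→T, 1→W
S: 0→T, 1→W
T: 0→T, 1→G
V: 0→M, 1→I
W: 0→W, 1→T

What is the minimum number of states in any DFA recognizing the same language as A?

7

All states are reachable from the start state.
P0 = {G} | {I,L,M,Q,R,S,T,V,W}.
Split {I,L,M,Q,R,S,T,V,W} by δ(·,1) → {I,L,M,Q,R,S,V,W} and {T}.
On input 0, block {I,L,M,Q,R,S,V,W} splits into {I,L,M,Q,V,W} and {R,S}.
On input 1, block {I,L,M,Q,V,W} splits into {I,L,V} and {M,Q} and {W}.
Split {I,L,V} by δ(·,0) → {I,V} and {L}.
No further refinement is possible. Final partition (7 blocks): {G} | {I,V} | {T} | {R,S} | {M,Q} | {W} | {L}.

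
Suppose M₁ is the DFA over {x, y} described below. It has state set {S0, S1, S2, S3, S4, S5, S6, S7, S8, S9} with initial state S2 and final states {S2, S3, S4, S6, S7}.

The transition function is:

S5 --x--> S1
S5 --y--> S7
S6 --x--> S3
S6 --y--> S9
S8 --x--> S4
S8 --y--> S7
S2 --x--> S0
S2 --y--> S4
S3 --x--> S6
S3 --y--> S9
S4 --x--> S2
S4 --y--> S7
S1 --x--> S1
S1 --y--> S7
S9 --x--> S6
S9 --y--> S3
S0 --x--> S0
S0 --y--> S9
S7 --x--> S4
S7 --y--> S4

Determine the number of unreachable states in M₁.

3

BFS from S2 reaches {S0, S2, S3, S4, S6, S7, S9}; the 3 state(s) S1, S5, S8 are never visited.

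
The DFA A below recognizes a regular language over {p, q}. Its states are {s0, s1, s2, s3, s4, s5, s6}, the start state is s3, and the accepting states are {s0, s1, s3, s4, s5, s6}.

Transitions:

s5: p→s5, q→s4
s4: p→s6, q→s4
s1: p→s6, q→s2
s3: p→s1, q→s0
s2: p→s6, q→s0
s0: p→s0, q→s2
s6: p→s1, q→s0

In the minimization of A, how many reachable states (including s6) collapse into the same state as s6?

2

First remove the unreachable states {s4,s5}; 5 states remain.
Start with accepting vs non-accepting: {s0,s1,s3,s6} | {s2}.
Split {s0,s1,s3,s6} by δ(·,q) → {s0,s1} and {s3,s6}.
On input p, block {s0,s1} splits into {s0} and {s1}.
Stable partition: {s0} | {s2} | {s3,s6} | {s1} — 4 equivalence classes.
State s6 belongs to the block {s3,s6}, which has 2 states.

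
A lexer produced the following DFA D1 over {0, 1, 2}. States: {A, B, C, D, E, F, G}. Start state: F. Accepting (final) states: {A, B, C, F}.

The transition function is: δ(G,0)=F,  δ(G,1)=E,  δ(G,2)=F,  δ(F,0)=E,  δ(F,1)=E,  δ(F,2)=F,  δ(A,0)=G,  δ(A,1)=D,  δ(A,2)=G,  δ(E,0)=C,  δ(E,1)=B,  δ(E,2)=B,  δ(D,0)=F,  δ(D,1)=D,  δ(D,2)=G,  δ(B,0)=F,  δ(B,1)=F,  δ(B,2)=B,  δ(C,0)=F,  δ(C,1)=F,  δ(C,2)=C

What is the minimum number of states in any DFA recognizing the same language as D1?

3

First remove the unreachable states {A,D,G}; 4 states remain.
Start with accepting vs non-accepting: {B,C,F} | {E}.
Split {B,C,F} by δ(·,0) → {B,C} and {F}.
Stable partition: {B,C} | {E} | {F} — 3 equivalence classes.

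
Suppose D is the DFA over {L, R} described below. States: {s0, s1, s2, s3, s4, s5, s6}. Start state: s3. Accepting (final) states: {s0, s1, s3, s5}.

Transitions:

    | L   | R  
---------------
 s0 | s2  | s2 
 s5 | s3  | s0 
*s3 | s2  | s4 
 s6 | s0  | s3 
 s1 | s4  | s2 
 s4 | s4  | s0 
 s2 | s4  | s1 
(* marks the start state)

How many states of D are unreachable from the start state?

No path from s3 leads to s5, s6; the other 5 states are all reachable.

2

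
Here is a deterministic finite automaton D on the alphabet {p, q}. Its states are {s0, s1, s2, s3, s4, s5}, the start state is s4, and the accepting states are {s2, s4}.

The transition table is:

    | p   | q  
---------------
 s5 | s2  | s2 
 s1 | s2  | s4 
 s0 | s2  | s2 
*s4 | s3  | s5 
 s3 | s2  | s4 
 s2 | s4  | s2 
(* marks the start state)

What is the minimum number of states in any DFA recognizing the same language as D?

Reachable states from the start: {s2,s3,s4,s5}. Unreachable: {s0,s1} — drop them.
P0 = {s2,s4} | {s3,s5}.
Refine {s2,s4} on symbol p: members go to different blocks, giving {s2} and {s4}.
On input q, block {s3,s5} splits into {s3} and {s5}.
Stable partition: {s2} | {s3} | {s4} | {s5} — 4 equivalence classes.

4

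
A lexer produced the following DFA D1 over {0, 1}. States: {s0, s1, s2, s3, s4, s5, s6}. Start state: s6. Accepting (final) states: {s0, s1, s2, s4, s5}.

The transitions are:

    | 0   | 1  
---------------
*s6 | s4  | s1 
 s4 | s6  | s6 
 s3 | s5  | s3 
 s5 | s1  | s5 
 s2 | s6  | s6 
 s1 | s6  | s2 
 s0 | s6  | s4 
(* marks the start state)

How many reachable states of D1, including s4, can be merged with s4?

First remove the unreachable states {s0,s3,s5}; 4 states remain.
P0 = {s1,s2,s4} | {s6}.
Split {s1,s2,s4} by δ(·,1) → {s2,s4} and {s1}.
The partition is now stable with 3 blocks: {s2,s4} | {s6} | {s1}.
State s4 belongs to the block {s2,s4}, which has 2 states.

2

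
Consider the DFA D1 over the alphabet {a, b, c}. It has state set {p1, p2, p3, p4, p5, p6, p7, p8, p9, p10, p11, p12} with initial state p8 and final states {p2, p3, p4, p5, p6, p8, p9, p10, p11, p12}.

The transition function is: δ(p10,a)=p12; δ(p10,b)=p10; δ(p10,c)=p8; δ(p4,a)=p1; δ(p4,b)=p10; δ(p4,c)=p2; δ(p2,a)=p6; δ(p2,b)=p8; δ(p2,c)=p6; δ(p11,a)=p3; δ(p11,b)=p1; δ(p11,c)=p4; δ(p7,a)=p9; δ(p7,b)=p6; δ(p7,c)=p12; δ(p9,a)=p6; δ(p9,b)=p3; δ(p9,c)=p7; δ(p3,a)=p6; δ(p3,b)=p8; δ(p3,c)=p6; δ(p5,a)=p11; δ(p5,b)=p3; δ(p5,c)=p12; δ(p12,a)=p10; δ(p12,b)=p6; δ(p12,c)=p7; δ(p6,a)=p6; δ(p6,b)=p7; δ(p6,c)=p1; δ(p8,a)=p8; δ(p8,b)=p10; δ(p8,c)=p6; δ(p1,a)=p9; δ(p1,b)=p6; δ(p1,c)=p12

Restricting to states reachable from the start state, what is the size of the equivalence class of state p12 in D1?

1

Reachable states from the start: {p1,p3,p6,p7,p8,p9,p10,p12}. Unreachable: {p2,p4,p5,p11} — drop them.
Initial partition by acceptance: {p3,p6,p8,p9,p10,p12} | {p1,p7}.
On input b, block {p3,p6,p8,p9,p10,p12} splits into {p3,p8,p9,p10,p12} and {p6}.
Refine {p3,p8,p9,p10,p12} on symbol a: members go to different blocks, giving {p8,p10,p12} and {p3,p9}.
On input b, block {p8,p10,p12} splits into {p8,p10} and {p12}.
Split {p8,p10} by δ(·,a) → {p8} and {p10}.
Refine {p3,p9} on symbol b: members go to different blocks, giving {p3} and {p9}.
Stable partition: {p8} | {p1,p7} | {p6} | {p3} | {p12} | {p10} | {p9} — 7 equivalence classes.
The equivalence class containing p12 is {p12}, of size 1.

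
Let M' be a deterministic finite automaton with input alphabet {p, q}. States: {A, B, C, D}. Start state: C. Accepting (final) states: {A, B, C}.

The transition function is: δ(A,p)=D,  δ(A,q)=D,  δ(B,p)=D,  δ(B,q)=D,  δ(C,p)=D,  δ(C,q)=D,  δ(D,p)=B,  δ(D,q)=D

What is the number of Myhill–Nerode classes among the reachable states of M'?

States {A} cannot be reached from the start state, so discard them.
P0 = {B,C} | {D}.
The partition is now stable with 2 blocks: {B,C} | {D}.

2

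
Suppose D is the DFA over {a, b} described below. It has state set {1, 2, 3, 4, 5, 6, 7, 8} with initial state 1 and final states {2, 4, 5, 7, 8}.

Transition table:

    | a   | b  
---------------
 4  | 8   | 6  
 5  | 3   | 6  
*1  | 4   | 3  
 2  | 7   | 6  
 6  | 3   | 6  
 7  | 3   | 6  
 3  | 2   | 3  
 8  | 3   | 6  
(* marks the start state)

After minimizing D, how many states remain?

First remove the unreachable states {5}; 7 states remain.
P0 = {2,4,7,8} | {1,3,6}.
Split {2,4,7,8} by δ(·,a) → {2,4} and {7,8}.
Refine {1,3,6} on symbol a: members go to different blocks, giving {1,3} and {6}.
No further refinement is possible. Final partition (4 blocks): {2,4} | {1,3} | {7,8} | {6}.

4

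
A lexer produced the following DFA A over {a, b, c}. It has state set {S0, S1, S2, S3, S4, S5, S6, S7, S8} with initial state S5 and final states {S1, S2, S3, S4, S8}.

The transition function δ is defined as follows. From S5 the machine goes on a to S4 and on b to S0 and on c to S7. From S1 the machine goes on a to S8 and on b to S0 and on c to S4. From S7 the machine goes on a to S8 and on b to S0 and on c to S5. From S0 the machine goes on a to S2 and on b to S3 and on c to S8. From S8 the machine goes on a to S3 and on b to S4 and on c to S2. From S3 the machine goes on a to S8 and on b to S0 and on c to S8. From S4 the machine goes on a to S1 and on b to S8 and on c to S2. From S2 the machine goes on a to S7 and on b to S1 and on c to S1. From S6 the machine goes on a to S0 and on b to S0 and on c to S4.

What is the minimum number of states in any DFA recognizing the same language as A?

First remove the unreachable states {S6}; 8 states remain.
Initial partition by acceptance: {S1,S2,S3,S4,S8} | {S0,S5,S7}.
Split {S1,S2,S3,S4,S8} by δ(·,a) → {S1,S3,S4,S8} and {S2}.
Refine {S1,S3,S4,S8} on symbol b: members go to different blocks, giving {S1,S3} and {S4,S8}.
Refine {S0,S5,S7} on symbol a: members go to different blocks, giving {S5,S7} and {S0}.
No further refinement is possible. Final partition (5 blocks): {S1,S3} | {S5,S7} | {S2} | {S4,S8} | {S0}.

5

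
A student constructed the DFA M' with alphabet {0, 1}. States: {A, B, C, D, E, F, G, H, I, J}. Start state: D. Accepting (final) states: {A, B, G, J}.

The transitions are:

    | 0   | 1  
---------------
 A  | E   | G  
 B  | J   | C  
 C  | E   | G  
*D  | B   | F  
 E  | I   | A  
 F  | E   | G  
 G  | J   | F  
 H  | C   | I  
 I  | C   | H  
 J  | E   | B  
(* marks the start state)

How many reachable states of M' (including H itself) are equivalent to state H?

2

Start with accepting vs non-accepting: {A,B,G,J} | {C,D,E,F,H,I}.
Refine {A,B,G,J} on symbol 0: members go to different blocks, giving {A,J} and {B,G}.
On input 0, block {C,D,E,F,H,I} splits into {C,E,F,H,I} and {D}.
On input 1, block {C,E,F,H,I} splits into {C,F} and {H,I} and {E}.
The partition is now stable with 6 blocks: {A,J} | {C,F} | {B,G} | {D} | {H,I} | {E}.
State H belongs to the block {H,I}, which has 2 states.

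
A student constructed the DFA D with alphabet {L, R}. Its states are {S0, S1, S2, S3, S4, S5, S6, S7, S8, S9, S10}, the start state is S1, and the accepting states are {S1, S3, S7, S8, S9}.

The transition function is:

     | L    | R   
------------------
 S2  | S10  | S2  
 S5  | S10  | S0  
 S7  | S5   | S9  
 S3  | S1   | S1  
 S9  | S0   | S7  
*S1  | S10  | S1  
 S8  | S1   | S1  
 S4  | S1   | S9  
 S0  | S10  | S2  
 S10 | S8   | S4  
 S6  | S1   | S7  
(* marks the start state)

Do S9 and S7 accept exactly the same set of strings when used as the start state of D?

States {S3,S6} cannot be reached from the start state, so discard them.
Initial partition by acceptance: {S1,S7,S8,S9} | {S0,S2,S4,S5,S10}.
On input L, block {S1,S7,S8,S9} splits into {S1,S7,S9} and {S8}.
Refine {S0,S2,S4,S5,S10} on symbol L: members go to different blocks, giving {S0,S2,S5} and {S4} and {S10}.
Refine {S1,S7,S9} on symbol L: members go to different blocks, giving {S7,S9} and {S1}.
Stable partition: {S7,S9} | {S0,S2,S5} | {S8} | {S4} | {S10} | {S1} — 6 equivalence classes.
S9 and S7 lie in the same block of the stable partition, so they are equivalent — no string distinguishes them.

Yes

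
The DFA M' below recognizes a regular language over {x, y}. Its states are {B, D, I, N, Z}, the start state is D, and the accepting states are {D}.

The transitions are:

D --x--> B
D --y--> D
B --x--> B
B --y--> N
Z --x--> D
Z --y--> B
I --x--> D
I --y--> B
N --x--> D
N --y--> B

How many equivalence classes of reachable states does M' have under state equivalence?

Reachable states from the start: {B,D,N}. Unreachable: {I,Z} — drop them.
Start with accepting vs non-accepting: {D} | {B,N}.
On input x, block {B,N} splits into {N} and {B}.
No further refinement is possible. Final partition (3 blocks): {D} | {N} | {B}.

3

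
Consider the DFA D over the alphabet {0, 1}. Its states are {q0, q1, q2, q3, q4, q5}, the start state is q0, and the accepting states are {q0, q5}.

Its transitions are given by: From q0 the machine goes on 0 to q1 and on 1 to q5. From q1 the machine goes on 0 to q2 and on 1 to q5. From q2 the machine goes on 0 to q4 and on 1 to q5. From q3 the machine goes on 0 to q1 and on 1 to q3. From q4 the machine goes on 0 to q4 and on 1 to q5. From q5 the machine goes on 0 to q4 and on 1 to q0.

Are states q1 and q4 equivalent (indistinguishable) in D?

Yes

Reachable states from the start: {q0,q1,q2,q4,q5}. Unreachable: {q3} — drop them.
P0 = {q0,q5} | {q1,q2,q4}.
Stable partition: {q0,q5} | {q1,q2,q4} — 2 equivalence classes.
q1 and q4 lie in the same block of the stable partition, so they are equivalent — no string distinguishes them.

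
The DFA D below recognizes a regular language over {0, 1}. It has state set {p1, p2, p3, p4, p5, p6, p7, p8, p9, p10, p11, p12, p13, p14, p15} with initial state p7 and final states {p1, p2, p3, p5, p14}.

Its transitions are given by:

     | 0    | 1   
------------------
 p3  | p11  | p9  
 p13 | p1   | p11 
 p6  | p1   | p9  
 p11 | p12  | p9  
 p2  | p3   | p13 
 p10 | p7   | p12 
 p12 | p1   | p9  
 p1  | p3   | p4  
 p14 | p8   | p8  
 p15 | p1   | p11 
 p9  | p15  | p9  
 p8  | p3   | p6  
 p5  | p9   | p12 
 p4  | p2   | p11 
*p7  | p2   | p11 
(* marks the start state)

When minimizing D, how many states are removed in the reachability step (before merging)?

5

BFS from p7 reaches {p1, p2, p3, p4, p7, p9, p11, p12, p13, p15}; the 5 state(s) p5, p6, p8, p10, p14 are never visited.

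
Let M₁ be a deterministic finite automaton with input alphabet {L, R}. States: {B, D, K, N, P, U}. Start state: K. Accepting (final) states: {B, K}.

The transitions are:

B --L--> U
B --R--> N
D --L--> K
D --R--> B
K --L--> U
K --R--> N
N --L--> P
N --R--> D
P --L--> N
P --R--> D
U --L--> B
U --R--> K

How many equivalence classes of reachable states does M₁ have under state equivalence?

3

Every state is reachable, so we keep all 6.
P0 = {B,K} | {D,N,P,U}.
On input L, block {D,N,P,U} splits into {N,P} and {D,U}.
Stable partition: {B,K} | {N,P} | {D,U} — 3 equivalence classes.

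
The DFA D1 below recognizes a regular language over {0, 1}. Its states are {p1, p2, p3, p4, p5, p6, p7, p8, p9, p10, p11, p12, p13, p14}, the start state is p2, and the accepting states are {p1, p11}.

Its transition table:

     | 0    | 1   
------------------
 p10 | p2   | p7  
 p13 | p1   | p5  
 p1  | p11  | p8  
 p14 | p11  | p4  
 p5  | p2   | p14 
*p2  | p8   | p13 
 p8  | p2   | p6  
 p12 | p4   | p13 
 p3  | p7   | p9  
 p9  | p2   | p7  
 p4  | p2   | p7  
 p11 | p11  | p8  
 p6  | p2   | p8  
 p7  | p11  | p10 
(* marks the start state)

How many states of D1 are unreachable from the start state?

3

BFS from p2 reaches {p1, p2, p4, p5, p6, p7, p8, p10, p11, p13, p14}; the 3 state(s) p3, p9, p12 are never visited.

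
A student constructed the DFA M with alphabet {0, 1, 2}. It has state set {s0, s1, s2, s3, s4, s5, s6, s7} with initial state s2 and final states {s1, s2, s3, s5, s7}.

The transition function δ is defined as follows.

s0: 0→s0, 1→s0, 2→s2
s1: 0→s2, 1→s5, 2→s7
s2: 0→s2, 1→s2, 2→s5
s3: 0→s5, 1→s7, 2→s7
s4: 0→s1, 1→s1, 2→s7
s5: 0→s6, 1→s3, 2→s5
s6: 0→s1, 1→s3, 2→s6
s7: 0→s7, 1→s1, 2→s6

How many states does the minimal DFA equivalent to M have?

States {s0,s4} cannot be reached from the start state, so discard them.
Start with accepting vs non-accepting: {s1,s2,s3,s5,s7} | {s6}.
Split {s1,s2,s3,s5,s7} by δ(·,0) → {s1,s2,s3,s7} and {s5}.
Split {s1,s2,s3,s7} by δ(·,0) → {s1,s2,s7} and {s3}.
Refine {s1,s2,s7} on symbol 1: members go to different blocks, giving {s2,s7} and {s1}.
Split {s2,s7} by δ(·,1) → {s2} and {s7}.
The partition is now stable with 6 blocks: {s2} | {s6} | {s5} | {s3} | {s1} | {s7}.

6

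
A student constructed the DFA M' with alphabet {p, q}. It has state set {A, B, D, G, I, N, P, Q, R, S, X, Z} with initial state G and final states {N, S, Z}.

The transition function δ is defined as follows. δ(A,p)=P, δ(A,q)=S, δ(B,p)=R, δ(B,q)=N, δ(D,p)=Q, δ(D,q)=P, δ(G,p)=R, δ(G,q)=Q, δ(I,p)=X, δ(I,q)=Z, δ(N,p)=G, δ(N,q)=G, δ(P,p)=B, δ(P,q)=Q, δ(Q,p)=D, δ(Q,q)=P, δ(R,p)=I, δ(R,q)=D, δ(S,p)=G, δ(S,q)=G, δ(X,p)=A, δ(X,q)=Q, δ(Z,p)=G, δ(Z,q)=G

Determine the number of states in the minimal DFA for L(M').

All states are reachable from the start state.
Start with accepting vs non-accepting: {N,S,Z} | {A,B,D,G,I,P,Q,R,X}.
On input q, block {A,B,D,G,I,P,Q,R,X} splits into {D,G,P,Q,R,X} and {A,B,I}.
On input p, block {D,G,P,Q,R,X} splits into {P,R,X} and {D,G,Q}.
On input p, block {D,G,Q} splits into {D,Q} and {G}.
Stable partition: {N,S,Z} | {P,R,X} | {A,B,I} | {D,Q} | {G} — 5 equivalence classes.

5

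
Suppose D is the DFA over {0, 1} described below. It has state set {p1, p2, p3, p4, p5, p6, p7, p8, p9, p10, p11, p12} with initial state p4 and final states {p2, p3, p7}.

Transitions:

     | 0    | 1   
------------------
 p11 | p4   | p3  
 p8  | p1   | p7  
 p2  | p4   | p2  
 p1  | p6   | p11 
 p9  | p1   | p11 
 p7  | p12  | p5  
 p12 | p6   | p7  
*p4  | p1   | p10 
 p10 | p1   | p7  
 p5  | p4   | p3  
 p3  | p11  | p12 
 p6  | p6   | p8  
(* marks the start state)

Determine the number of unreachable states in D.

2

BFS from p4 reaches {p1, p3, p4, p5, p6, p7, p8, p10, p11, p12}; the 2 state(s) p2, p9 are never visited.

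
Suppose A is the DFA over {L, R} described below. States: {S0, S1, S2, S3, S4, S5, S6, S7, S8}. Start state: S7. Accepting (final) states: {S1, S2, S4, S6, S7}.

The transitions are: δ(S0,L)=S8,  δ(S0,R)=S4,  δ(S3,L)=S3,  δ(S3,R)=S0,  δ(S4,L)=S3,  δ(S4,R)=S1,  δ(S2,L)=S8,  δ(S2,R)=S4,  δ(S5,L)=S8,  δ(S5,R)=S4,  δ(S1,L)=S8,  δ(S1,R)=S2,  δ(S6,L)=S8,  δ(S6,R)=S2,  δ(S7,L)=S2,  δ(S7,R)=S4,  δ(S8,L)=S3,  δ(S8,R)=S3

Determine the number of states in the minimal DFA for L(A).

Reachable states from the start: {S0,S1,S2,S3,S4,S7,S8}. Unreachable: {S5,S6} — drop them.
P0 = {S1,S2,S4,S7} | {S0,S3,S8}.
On input L, block {S1,S2,S4,S7} splits into {S1,S2,S4} and {S7}.
Refine {S0,S3,S8} on symbol R: members go to different blocks, giving {S3,S8} and {S0}.
On input R, block {S3,S8} splits into {S3} and {S8}.
On input L, block {S1,S2,S4} splits into {S1,S2} and {S4}.
On input R, block {S1,S2} splits into {S1} and {S2}.
No further refinement is possible. Final partition (7 blocks): {S1} | {S3} | {S7} | {S0} | {S8} | {S4} | {S2}.

7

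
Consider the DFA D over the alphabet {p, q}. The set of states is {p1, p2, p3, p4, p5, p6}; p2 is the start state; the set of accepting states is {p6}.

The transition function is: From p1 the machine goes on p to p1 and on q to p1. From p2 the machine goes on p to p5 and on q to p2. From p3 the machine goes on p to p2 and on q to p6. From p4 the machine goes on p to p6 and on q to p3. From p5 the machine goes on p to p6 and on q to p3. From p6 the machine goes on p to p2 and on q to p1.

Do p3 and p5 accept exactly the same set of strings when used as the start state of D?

Reachable states from the start: {p1,p2,p3,p5,p6}. Unreachable: {p4} — drop them.
Initial partition by acceptance: {p6} | {p1,p2,p3,p5}.
Split {p1,p2,p3,p5} by δ(·,p) → {p1,p2,p3} and {p5}.
Refine {p1,p2,p3} on symbol p: members go to different blocks, giving {p1,p3} and {p2}.
On input p, block {p1,p3} splits into {p1} and {p3}.
Stable partition: {p6} | {p1} | {p5} | {p2} | {p3} — 5 equivalence classes.
p3 and p5 end up in different blocks, so they are distinguishable. For instance, the string 'p' is accepted from only p5.

No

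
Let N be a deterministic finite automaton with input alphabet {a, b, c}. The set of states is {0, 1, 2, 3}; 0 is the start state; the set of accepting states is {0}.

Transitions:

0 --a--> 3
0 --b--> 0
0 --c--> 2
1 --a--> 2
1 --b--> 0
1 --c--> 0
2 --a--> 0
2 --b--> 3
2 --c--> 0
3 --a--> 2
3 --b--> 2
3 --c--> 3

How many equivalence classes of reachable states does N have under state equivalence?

States {1} cannot be reached from the start state, so discard them.
Initial partition by acceptance: {0} | {2,3}.
On input a, block {2,3} splits into {2} and {3}.
No further refinement is possible. Final partition (3 blocks): {0} | {2} | {3}.

3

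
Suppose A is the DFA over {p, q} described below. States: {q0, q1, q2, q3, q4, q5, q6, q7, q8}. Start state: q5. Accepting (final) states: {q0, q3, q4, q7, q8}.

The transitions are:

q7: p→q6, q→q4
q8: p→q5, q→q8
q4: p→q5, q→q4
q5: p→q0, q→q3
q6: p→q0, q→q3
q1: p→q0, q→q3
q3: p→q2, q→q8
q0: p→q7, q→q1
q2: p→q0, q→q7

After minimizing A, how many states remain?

3

Every state is reachable, so we keep all 9.
Start with accepting vs non-accepting: {q0,q3,q4,q7,q8} | {q1,q2,q5,q6}.
Split {q0,q3,q4,q7,q8} by δ(·,p) → {q3,q4,q7,q8} and {q0}.
Stable partition: {q3,q4,q7,q8} | {q1,q2,q5,q6} | {q0} — 3 equivalence classes.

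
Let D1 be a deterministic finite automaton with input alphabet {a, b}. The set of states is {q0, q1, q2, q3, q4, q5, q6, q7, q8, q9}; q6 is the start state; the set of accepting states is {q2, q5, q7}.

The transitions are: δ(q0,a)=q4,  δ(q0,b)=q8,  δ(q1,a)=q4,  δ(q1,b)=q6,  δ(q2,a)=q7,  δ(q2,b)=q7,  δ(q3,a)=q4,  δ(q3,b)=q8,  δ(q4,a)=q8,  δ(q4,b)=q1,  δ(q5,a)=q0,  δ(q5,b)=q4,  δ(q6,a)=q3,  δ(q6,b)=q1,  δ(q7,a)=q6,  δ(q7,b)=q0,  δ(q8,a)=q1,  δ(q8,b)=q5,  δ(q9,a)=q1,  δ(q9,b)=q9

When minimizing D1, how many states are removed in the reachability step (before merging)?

Starting at q6 and following transitions, the reachable set is {q0, q1, q3, q4, q5, q6, q8}. That leaves q2, q7, q9 unreachable — 3 in total.

3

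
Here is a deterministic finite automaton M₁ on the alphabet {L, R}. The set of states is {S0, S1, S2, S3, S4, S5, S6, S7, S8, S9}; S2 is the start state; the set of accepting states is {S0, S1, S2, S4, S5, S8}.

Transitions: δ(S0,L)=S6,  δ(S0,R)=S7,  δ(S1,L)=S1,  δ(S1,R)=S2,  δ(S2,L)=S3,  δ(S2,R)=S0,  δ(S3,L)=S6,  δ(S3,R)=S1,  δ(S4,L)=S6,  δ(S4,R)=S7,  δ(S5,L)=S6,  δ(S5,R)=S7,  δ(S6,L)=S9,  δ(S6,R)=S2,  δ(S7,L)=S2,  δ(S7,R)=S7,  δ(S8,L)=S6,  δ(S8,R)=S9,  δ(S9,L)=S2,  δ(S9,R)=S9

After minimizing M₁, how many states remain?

First remove the unreachable states {S4,S5,S8}; 7 states remain.
Start with accepting vs non-accepting: {S0,S1,S2} | {S3,S6,S7,S9}.
Refine {S0,S1,S2} on symbol L: members go to different blocks, giving {S0,S2} and {S1}.
Split {S0,S2} by δ(·,R) → {S0} and {S2}.
Split {S3,S6,S7,S9} by δ(·,L) → {S3,S6} and {S7,S9}.
Refine {S3,S6} on symbol L: members go to different blocks, giving {S3} and {S6}.
No further refinement is possible. Final partition (6 blocks): {S0} | {S3} | {S1} | {S2} | {S7,S9} | {S6}.

6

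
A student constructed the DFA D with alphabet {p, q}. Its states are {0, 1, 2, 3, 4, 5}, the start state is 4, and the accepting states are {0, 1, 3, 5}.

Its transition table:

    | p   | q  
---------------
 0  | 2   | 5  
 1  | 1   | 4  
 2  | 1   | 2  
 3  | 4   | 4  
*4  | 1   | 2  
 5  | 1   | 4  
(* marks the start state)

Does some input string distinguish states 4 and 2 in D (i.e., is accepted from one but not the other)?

No

Reachable states from the start: {1,2,4}. Unreachable: {0,3,5} — drop them.
Start with accepting vs non-accepting: {1} | {2,4}.
Stable partition: {1} | {2,4} — 2 equivalence classes.
4 and 2 lie in the same block of the stable partition, so they are equivalent — no string distinguishes them.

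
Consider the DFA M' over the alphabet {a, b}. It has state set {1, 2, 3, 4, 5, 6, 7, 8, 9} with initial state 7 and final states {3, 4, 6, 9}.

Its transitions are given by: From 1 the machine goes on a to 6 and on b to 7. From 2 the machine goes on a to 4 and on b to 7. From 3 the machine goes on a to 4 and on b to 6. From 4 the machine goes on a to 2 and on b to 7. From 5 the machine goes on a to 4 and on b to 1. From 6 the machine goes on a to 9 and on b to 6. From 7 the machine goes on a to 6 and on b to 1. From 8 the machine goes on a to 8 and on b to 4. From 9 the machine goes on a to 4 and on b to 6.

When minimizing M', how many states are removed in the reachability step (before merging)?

3

No path from 7 leads to 3, 5, 8; the other 6 states are all reachable.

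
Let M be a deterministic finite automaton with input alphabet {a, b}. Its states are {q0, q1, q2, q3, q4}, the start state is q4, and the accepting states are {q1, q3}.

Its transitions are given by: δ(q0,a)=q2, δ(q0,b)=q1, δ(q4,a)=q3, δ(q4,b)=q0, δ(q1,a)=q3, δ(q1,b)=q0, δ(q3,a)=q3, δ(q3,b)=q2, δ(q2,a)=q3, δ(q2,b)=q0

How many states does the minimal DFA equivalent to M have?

Every state is reachable, so we keep all 5.
P0 = {q1,q3} | {q0,q2,q4}.
On input a, block {q0,q2,q4} splits into {q2,q4} and {q0}.
On input b, block {q1,q3} splits into {q1} and {q3}.
The partition is now stable with 4 blocks: {q1} | {q2,q4} | {q0} | {q3}.

4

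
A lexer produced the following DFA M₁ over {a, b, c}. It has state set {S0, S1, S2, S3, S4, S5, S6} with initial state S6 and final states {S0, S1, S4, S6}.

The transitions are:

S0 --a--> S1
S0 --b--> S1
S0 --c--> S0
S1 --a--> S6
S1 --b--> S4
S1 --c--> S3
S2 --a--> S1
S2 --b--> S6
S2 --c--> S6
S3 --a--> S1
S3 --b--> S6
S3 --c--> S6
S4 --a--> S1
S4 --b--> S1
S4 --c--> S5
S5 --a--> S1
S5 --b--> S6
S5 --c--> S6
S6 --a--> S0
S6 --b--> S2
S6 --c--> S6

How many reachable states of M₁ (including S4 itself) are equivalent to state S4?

All states are reachable from the start state.
P0 = {S0,S1,S4,S6} | {S2,S3,S5}.
Refine {S0,S1,S4,S6} on symbol b: members go to different blocks, giving {S0,S1,S4} and {S6}.
Refine {S0,S1,S4} on symbol a: members go to different blocks, giving {S0,S4} and {S1}.
Split {S0,S4} by δ(·,c) → {S0} and {S4}.
Stable partition: {S0} | {S2,S3,S5} | {S6} | {S1} | {S4} — 5 equivalence classes.
The equivalence class containing S4 is {S4}, of size 1.

1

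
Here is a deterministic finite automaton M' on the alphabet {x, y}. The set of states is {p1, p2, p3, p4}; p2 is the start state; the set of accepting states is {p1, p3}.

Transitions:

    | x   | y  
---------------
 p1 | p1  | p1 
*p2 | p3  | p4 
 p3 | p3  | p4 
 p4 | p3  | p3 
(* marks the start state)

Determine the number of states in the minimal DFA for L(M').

Reachable states from the start: {p2,p3,p4}. Unreachable: {p1} — drop them.
Initial partition by acceptance: {p3} | {p2,p4}.
On input y, block {p2,p4} splits into {p2} and {p4}.
The partition is now stable with 3 blocks: {p3} | {p2} | {p4}.

3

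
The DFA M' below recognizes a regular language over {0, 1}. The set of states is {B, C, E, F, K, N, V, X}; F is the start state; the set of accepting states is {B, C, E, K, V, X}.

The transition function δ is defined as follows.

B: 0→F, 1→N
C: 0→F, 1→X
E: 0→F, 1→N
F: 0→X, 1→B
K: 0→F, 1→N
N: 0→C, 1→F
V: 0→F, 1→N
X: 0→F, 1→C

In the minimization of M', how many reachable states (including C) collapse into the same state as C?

2

States {E,K,V} cannot be reached from the start state, so discard them.
Start with accepting vs non-accepting: {B,C,X} | {F,N}.
Refine {B,C,X} on symbol 1: members go to different blocks, giving {C,X} and {B}.
Split {F,N} by δ(·,1) → {F} and {N}.
The partition is now stable with 4 blocks: {C,X} | {F} | {B} | {N}.
State C belongs to the block {C,X}, which has 2 states.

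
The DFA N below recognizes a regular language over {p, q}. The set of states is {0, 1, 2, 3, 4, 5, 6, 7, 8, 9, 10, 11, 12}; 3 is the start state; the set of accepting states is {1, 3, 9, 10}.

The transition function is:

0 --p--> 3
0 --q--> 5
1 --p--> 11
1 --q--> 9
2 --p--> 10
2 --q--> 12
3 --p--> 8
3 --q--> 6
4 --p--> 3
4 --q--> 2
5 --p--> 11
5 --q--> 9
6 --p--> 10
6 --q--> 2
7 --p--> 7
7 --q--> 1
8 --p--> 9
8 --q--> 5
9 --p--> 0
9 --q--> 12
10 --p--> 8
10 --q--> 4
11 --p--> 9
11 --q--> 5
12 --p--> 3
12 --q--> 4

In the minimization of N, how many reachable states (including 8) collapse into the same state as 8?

3

States {1,7} cannot be reached from the start state, so discard them.
Start with accepting vs non-accepting: {3,9,10} | {0,2,4,5,6,8,11,12}.
On input p, block {0,2,4,5,6,8,11,12} splits into {0,2,4,6,8,11,12} and {5}.
Split {0,2,4,6,8,11,12} by δ(·,q) → {2,4,6,12} and {0,8,11}.
No further refinement is possible. Final partition (4 blocks): {3,9,10} | {2,4,6,12} | {5} | {0,8,11}.
The equivalence class containing 8 is {0,8,11}, of size 3.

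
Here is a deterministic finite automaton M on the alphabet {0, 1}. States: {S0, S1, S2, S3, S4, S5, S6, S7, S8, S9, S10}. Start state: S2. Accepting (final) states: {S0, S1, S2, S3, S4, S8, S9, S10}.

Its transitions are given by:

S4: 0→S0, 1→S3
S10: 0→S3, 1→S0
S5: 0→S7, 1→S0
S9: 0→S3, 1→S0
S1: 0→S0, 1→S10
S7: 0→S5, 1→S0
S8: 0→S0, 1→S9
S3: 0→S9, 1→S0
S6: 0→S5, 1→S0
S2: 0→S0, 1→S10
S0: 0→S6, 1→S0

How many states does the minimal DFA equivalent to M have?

4

States {S1,S4,S8} cannot be reached from the start state, so discard them.
P0 = {S0,S2,S3,S9,S10} | {S5,S6,S7}.
On input 0, block {S0,S2,S3,S9,S10} splits into {S2,S3,S9,S10} and {S0}.
On input 0, block {S2,S3,S9,S10} splits into {S3,S9,S10} and {S2}.
No further refinement is possible. Final partition (4 blocks): {S3,S9,S10} | {S5,S6,S7} | {S0} | {S2}.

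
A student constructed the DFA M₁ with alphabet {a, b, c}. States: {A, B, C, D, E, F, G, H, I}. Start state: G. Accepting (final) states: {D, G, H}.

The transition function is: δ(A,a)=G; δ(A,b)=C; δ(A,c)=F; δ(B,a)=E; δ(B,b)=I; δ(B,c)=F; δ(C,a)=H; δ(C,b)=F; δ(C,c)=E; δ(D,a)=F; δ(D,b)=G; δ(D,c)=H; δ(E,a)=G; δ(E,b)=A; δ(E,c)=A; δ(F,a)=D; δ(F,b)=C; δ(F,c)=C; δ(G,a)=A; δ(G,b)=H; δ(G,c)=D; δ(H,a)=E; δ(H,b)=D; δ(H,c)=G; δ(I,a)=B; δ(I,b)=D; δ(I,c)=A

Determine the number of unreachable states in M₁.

No path from G leads to B, I; the other 7 states are all reachable.

2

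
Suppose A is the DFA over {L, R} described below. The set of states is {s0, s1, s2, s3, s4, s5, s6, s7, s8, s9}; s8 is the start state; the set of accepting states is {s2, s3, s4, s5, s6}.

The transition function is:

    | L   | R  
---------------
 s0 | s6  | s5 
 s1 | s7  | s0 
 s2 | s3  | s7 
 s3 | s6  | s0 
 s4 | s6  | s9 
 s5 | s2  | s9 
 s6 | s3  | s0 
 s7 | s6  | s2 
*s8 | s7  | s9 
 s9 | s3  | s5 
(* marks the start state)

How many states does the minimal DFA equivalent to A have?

First remove the unreachable states {s1,s4}; 8 states remain.
Start with accepting vs non-accepting: {s2,s3,s5,s6} | {s0,s7,s8,s9}.
Split {s0,s7,s8,s9} by δ(·,L) → {s0,s7,s9} and {s8}.
Stable partition: {s2,s3,s5,s6} | {s0,s7,s9} | {s8} — 3 equivalence classes.

3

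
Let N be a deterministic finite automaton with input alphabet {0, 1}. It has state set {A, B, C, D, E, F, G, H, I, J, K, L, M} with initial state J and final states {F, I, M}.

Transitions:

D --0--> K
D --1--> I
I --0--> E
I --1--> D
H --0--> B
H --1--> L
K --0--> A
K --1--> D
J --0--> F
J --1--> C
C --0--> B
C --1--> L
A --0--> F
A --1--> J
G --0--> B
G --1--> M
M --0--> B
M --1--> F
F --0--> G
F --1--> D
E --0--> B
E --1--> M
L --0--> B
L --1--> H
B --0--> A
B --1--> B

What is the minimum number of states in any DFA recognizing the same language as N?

9

Every state is reachable, so we keep all 13.
Initial partition by acceptance: {F,I,M} | {A,B,C,D,E,G,H,J,K,L}.
Split {F,I,M} by δ(·,1) → {F,I} and {M}.
On input 0, block {A,B,C,D,E,G,H,J,K,L} splits into {B,C,D,E,G,H,K,L} and {A,J}.
Split {B,C,D,E,G,H,K,L} by δ(·,0) → {C,D,E,G,H,L} and {B,K}.
On input 1, block {C,D,E,G,H,L} splits into {C,H,L} and {E,G} and {D}.
On input 1, block {A,J} splits into {A} and {J}.
On input 1, block {B,K} splits into {B} and {K}.
No further refinement is possible. Final partition (9 blocks): {F,I} | {C,H,L} | {M} | {A} | {B} | {E,G} | {D} | {J} | {K}.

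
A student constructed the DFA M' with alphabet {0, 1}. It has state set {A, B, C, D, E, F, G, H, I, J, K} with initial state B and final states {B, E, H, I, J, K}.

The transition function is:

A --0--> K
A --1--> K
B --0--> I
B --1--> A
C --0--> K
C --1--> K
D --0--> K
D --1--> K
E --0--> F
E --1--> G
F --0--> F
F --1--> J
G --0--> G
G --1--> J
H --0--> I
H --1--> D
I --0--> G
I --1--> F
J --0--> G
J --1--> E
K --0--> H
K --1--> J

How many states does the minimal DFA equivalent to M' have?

First remove the unreachable states {C}; 10 states remain.
Start with accepting vs non-accepting: {B,E,H,I,J,K} | {A,D,F,G}.
Split {B,E,H,I,J,K} by δ(·,0) → {B,H,K} and {E,I,J}.
On input 0, block {B,H,K} splits into {B,H} and {K}.
On input 0, block {A,D,F,G} splits into {A,D} and {F,G}.
Refine {E,I,J} on symbol 1: members go to different blocks, giving {E,I} and {J}.
The partition is now stable with 6 blocks: {B,H} | {A,D} | {E,I} | {K} | {F,G} | {J}.

6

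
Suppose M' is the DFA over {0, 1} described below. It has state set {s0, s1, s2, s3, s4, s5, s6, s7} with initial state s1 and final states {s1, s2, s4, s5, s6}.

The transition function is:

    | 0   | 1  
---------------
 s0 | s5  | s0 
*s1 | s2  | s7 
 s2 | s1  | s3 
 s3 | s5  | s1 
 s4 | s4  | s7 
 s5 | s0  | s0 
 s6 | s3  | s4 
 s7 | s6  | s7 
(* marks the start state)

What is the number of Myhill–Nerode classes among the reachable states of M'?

Every state is reachable, so we keep all 8.
Initial partition by acceptance: {s1,s2,s4,s5,s6} | {s0,s3,s7}.
Split {s1,s2,s4,s5,s6} by δ(·,0) → {s1,s2,s4} and {s5,s6}.
Split {s0,s3,s7} by δ(·,1) → {s0,s7} and {s3}.
On input 1, block {s1,s2,s4} splits into {s1,s4} and {s2}.
On input 0, block {s1,s4} splits into {s1} and {s4}.
Refine {s5,s6} on symbol 0: members go to different blocks, giving {s5} and {s6}.
Refine {s0,s7} on symbol 0: members go to different blocks, giving {s0} and {s7}.
No further refinement is possible. Final partition (8 blocks): {s1} | {s0} | {s5} | {s3} | {s2} | {s4} | {s6} | {s7}.

8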